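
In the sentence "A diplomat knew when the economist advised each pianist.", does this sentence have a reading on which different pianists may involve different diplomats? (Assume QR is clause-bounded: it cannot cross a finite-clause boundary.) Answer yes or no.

This is the *each pianist* > *a diplomat* reading.
*each pianist* is embedded in the embedded question *when the economist advised each pianist*.
An indirect question is a wh-island; the filled [Spec,CP] blocks QR across the CP edge.
*each pianist* is confined to the island and cannot take scope over *a diplomat*.

No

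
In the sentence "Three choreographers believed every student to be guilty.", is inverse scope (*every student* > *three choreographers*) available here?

The ECM infinitive is scope-transparent — *every student* is free to raise above *three choreographers*.
Ordinary QR to a clause-peripheral position gives the wide-scope LF for the lower DP.

Yes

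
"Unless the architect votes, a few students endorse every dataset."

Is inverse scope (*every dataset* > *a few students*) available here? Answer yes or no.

The adjunct island is irrelevant here — *every dataset* and *a few students* are both in the matrix clause.
With no island boundary between them, the object can take inverse scope over the subject via ordinary QR within the clause.

Yes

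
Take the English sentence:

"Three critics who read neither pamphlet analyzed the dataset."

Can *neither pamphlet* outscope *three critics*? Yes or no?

*neither pamphlet* sits inside the relative clause *who read neither pamphlet*.
A relative clause is a scope island — quantifier raising cannot cross its boundary.
Hence only narrow scope for *neither pamphlet* (under *three critics*) survives.

No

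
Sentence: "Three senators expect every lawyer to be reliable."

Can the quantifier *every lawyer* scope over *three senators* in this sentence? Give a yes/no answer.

*every lawyer* is an ECM subject; ECM complements are not islands, and the embedded quantifier may take matrix scope.
Nothing blocks QR of the lower DP to a position above the higher one, so inverse scope is available.

Yes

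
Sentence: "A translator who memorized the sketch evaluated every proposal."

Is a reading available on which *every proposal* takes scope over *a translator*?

Yes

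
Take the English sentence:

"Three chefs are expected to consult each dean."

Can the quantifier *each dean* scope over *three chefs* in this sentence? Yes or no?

Yes

*each dean* is the object of the infinitival complement of a raising predicate; raising infinitives are transparent for QR, so the two DPs are in effect clausemates.
Clause-internal QR can adjoin the lower DP above the subject, yielding the inverse reading.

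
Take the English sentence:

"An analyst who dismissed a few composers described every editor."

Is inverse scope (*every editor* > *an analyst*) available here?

Yes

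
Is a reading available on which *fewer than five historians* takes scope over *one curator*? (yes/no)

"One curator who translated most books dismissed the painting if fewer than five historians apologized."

No

*fewer than five historians* is embedded in the adjunct clause *if fewer than five historians apologized*.
Adverbial clauses are not L-marked, so they are barriers for QR — the quantifier cannot escape the adjunct.
So *fewer than five historians* cannot raise high enough to outscope *one curator*; only the surface ordering *one curator* > *fewer than five historians* is available.
(Only the surface reading survives: one fixed curator with respect to all the relevant historians.)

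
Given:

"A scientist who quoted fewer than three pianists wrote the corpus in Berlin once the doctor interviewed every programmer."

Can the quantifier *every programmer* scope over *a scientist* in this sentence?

*every programmer* is embedded in the adjunct clause *once the doctor interviewed every programmer*.
The adjunct-island constraint bars QR out of an adverbial clause.
There is no licit LF on which *every programmer* c-commands *a scientist*.

No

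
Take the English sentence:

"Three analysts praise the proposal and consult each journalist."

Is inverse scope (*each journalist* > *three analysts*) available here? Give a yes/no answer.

The DP *each journalist* is contained in one conjunct of the coordinate structure (*consult each journalist*).
The Coordinate Structure Constraint blocks movement (including QR) out of a single conjunct.
So the wide-scope reading for *each journalist* is blocked.

No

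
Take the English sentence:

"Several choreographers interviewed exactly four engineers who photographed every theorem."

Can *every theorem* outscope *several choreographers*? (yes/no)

No

The DP *every theorem* is contained in the relative clause *who photographed every theorem* modifying *exactly four engineers*.
Quantifiers inside a relative clause are trapped there; the RC boundary blocks QR.
*every theorem* is confined to the island and cannot take scope over *several choreographers*.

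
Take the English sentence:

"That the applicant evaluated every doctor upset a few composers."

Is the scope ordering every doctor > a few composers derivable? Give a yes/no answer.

No

*every doctor* occurs within the sentential subject *that the applicant evaluated every doctor*.
The subject-island constraint blocks QR out of a clausal subject.
There is no licit LF on which *every doctor* c-commands *a few composers*.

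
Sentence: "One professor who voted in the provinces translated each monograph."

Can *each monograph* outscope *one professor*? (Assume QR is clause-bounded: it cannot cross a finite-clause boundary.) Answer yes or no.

Yes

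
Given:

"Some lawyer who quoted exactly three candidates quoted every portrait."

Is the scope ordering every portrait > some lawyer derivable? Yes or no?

Yes

*every portrait* is a matrix argument; only *some lawyer* is modified by the relative clause *who quoted exactly three candidates*, so the RC island is irrelevant to the target quantifier.
Since no island is crossed, the inverse ordering is licensed alongside surface scope.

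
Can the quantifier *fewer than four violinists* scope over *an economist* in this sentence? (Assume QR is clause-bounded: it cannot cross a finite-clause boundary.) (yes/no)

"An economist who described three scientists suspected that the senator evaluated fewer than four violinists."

The DP *fewer than four violinists* is contained in the finite complement clause *that the senator evaluated fewer than four violinists*.
QR is clause-bounded, so the finite complement is a scope island for the embedded quantifier.
Hence only narrow scope for *fewer than four violinists* (under *an economist*) survives.
(Only the surface reading survives: one fixed economist with respect to all the relevant violinists.)

No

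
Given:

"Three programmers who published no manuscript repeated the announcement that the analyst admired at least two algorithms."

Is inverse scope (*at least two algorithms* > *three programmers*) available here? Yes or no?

No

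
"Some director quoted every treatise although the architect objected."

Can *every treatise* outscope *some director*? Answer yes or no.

*every treatise* is a matrix argument; the adjunct is an island but the target quantifier is outside it.
Ordinary QR to a clause-peripheral position gives the wide-scope LF for the lower DP.

Yes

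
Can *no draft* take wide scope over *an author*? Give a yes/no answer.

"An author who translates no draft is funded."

No

The DP *no draft* is contained in the relative clause *who translates no draft*.
QR out of a relative clause is ruled out by the relative-clause island constraint.
The inverse ordering *no draft* > *an author* is therefore underivable.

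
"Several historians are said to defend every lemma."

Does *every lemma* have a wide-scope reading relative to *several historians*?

Yes

Infinitival complements of raising predicates do not block QR; *every lemma* and *several historians* are effectively clausemates.
Since no island is crossed, the inverse ordering is licensed alongside surface scope.
So *every lemma* > *several historians* is among the available readings.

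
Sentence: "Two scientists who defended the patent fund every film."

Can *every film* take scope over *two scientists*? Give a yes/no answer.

Yes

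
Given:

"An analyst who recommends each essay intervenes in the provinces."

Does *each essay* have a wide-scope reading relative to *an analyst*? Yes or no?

*each essay* is embedded in the relative clause *who recommends each essay*.
A relative clause is a scope island — quantifier raising cannot cross its boundary.
So *each essay* cannot raise high enough to outscope *an analyst*; only the surface ordering *an analyst* > *each essay* is available.

No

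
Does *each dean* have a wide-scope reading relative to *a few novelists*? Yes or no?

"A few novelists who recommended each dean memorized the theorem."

Structurally, *each dean* is inside the relative clause *who recommended each dean*.
Quantifiers inside a relative clause are trapped there; the RC boundary blocks QR.
*each dean* > *a few novelists* would require crossing that boundary, which is illicit.

No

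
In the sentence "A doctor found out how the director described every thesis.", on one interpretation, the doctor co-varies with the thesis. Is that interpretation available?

No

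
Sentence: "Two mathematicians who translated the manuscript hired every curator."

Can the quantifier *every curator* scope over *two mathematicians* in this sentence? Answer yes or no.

Yes

Although the sentence contains a relative clause (*who translated the manuscript*), *every curator* is outside it, in the matrix VP.
No island intervenes, so both surface and inverse scope are derivable.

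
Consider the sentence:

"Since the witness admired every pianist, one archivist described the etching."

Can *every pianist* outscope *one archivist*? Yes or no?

The DP *every pianist* is contained in the adjunct clause *since the witness admired every pianist*.
Adverbial clauses are not L-marked, so they are barriers for QR — the quantifier cannot escape the adjunct.
*every pianist* is confined to the island and cannot take scope over *one archivist*.

No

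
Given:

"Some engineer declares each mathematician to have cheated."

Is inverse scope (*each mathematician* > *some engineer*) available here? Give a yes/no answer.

ECM infinitives lack a CP barrier, so *each mathematician* can QR over the matrix subject *some engineer*.
Nothing blocks QR of the lower DP to a position above the higher one, so inverse scope is available.

Yes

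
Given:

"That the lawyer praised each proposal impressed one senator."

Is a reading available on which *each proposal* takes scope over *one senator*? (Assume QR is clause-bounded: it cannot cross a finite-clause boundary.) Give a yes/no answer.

No

*each proposal* sits inside the sentential subject *that the lawyer praised each proposal*.
Subjects — clausal subjects included — are islands for extraction, and QR is no exception.
*each proposal* is confined to the island and cannot take scope over *one senator*.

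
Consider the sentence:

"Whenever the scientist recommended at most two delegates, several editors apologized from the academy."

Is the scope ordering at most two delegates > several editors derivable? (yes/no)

No

The target quantifier *at most two delegates* is part of the adjunct clause *whenever the scientist recommended at most two delegates*.
Since the clause is an adjunct (not a complement), the Adjunct Condition blocks QR across its edge.
*at most two delegates* > *several editors* would require crossing that boundary, which is illicit.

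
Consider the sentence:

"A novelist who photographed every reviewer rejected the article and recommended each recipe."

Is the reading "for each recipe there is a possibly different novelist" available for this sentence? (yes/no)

The described interpretation is the *each recipe* > *a novelist* scoping.
The DP *each recipe* is contained in one conjunct of the coordinate structure (*recommended each recipe*).
QR out of a conjunct would have to apply non-ATB, which the CSC forbids.
*each recipe* is confined to the island and cannot take scope over *a novelist*.

No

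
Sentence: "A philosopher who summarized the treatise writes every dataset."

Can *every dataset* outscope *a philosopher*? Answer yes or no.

The RC *who summarized the treatise* is an island, but *every dataset* is not inside it — it is the matrix object, a clausemate of *a philosopher*.
QR within a single clause is free, so the lower quantifier may take scope over the higher one.

Yes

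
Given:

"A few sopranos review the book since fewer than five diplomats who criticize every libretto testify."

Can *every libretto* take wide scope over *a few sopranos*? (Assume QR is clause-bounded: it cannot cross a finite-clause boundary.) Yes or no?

No

The DP *every libretto* is contained in the relative clause *who criticize every libretto*, which is itself inside the adjunct *since fewer than five diplomats who criticize every libretto testify*.
The quantifier would have to escape first the RC and then the adjunct — two independent island violations.
Hence only narrow scope for *every libretto* (under *a few sopranos*) survives.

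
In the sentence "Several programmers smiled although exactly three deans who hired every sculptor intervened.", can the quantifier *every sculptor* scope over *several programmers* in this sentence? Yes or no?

No

Structurally, *every sculptor* is inside the relative clause *who hired every sculptor*, which is itself inside the adjunct *although exactly three deans who hired every sculptor intervened*.
The quantifier would have to escape first the RC and then the adjunct — two independent island violations.
So *every sculptor* cannot raise to a position above *several programmers*.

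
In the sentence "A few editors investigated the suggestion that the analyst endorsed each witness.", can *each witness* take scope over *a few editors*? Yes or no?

The target quantifier *each witness* is part of the complex NP *the suggestion that the analyst endorsed each witness*.
The Complex NP Constraint bars QR out of the complement clause of a noun.
Hence only narrow scope for *each witness* (under *a few editors*) survives.

No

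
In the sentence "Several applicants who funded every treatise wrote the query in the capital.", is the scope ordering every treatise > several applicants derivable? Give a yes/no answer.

No

*every treatise* occurs within the relative clause *who funded every treatise*.
QR out of a relative clause is ruled out by the relative-clause island constraint.
There is no licit LF on which *every treatise* c-commands *several applicants*.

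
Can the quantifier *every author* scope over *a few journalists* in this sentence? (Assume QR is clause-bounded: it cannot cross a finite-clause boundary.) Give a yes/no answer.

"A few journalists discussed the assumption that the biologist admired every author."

*every author* occurs within the complex NP *the assumption that the biologist admired every author*.
A that-clause complement to a noun is an island; QR cannot cross the NP boundary.
Hence only narrow scope for *every author* (under *a few journalists*) survives.

No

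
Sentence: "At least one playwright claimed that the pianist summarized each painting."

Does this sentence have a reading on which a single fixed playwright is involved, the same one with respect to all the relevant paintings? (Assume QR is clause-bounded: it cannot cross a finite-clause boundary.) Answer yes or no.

Yes

The paraphrase describes the scope ordering *at least one playwright* > *each painting*.
Nothing needs to raise for *at least one playwright* > *each painting*, so no island constraint is at stake.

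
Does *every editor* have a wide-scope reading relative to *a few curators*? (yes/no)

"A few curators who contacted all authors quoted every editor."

Although the sentence contains a relative clause (*who contacted all authors*), *every editor* is outside it, in the matrix VP.
Ordinary QR to a clause-peripheral position gives the wide-scope LF for the lower DP.

Yes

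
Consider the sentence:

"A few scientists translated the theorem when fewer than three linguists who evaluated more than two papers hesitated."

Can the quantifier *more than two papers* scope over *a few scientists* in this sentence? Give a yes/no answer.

*more than two papers* sits inside the relative clause *who evaluated more than two papers*, which is itself inside the adjunct *when fewer than three linguists who evaluated more than two papers hesitated*.
Even if one barrier were somehow void, the other would still block QR.
Hence only narrow scope for *more than two papers* (under *a few scientists*) survives.

No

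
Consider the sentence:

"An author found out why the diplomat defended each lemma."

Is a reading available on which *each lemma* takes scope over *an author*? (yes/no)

*each lemma* sits inside the embedded question *why the diplomat defended each lemma*.
QR across an interrogative CP boundary is ruled out as a wh-island violation.
*each lemma* is confined to the island and cannot take scope over *an author*.

No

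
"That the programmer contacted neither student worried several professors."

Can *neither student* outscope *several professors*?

Structurally, *neither student* is inside the sentential subject *that the programmer contacted neither student*.
The subject-island constraint blocks QR out of a clausal subject.
*neither student* > *several professors* would require crossing that boundary, which is illicit.

No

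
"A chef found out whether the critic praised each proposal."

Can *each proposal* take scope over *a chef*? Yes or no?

No

*each proposal* is embedded in the embedded question *whether the critic praised each proposal*.
An indirect question is a wh-island; the filled [Spec,CP] blocks QR across the CP edge.
*each proposal* is confined to the island and cannot take scope over *a chef*.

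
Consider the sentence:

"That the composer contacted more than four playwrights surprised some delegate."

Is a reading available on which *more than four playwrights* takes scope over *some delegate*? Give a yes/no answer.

Structurally, *more than four playwrights* is inside the sentential subject *that the composer contacted more than four playwrights*.
The Sentential Subject Constraint rules out raising the quantifier out of the that-clause subject.
*more than four playwrights* is confined to the island and cannot take scope over *some delegate*.

No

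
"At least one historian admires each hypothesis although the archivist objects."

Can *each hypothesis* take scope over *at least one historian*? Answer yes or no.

Although there is an adjunct clause, *each hypothesis* is in the main clause, not inside the adjunct.
Nothing blocks QR of the lower DP to a position above the higher one, so inverse scope is available.

Yes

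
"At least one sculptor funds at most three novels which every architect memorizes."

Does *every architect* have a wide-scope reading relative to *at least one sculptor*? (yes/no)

The DP *every architect* is contained in the relative clause *which every architect memorizes* modifying *at most three novels*.
Quantifiers inside a relative clause are trapped there; the RC boundary blocks QR.
So *every architect* cannot raise to a position above *at least one sculptor*.
(Only the surface reading survives: one fixed sculptor with respect to all the relevant architects.)

No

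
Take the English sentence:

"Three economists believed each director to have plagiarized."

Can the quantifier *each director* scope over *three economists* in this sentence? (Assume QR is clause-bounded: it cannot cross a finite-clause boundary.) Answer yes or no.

Yes

*each director* is the subject of an ECM infinitive — the infinitival complement of an ECM verb is not a scope island, so *each director* can raise into the matrix clause.
Since no island is crossed, the inverse ordering is licensed alongside surface scope.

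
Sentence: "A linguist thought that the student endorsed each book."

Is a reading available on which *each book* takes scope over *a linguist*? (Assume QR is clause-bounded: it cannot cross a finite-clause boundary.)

*each book* sits inside the finite complement clause *that the student endorsed each book*.
Finite CP is the ceiling for QR here, by assumption.
Hence only narrow scope for *each book* (under *a linguist*) survives.

No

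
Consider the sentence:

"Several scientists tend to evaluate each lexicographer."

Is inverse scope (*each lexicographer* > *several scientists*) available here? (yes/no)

Yes

*each lexicographer* is the object of the infinitival complement of a raising predicate; raising infinitives are transparent for QR, so the two DPs are in effect clausemates.
Clause-internal QR can adjoin the lower DP above the subject, yielding the inverse reading.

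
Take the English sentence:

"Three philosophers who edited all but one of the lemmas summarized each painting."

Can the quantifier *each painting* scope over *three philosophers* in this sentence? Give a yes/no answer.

Yes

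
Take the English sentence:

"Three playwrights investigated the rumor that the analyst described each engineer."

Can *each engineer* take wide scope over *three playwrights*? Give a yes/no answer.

No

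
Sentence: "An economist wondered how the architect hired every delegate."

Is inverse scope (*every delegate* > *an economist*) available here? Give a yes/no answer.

No

The DP *every delegate* is contained in the embedded question *how the architect hired every delegate*.
Embedded questions are wh-islands: a quantifier inside an indirect question cannot QR into the matrix clause.
The inverse ordering *every delegate* > *an economist* is therefore underivable.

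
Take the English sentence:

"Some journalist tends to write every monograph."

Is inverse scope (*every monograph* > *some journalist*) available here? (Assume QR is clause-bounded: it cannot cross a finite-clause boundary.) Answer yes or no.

Yes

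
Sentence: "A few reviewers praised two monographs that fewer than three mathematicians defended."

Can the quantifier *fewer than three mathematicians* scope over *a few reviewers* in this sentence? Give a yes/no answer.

*fewer than three mathematicians* sits inside the relative clause *that fewer than three mathematicians defended* modifying *two monographs*.
Quantifiers inside a relative clause are trapped there; the RC boundary blocks QR.
Hence only narrow scope for *fewer than three mathematicians* (under *a few reviewers*) survives.

No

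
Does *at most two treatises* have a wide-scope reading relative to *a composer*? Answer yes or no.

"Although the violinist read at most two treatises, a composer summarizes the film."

No

Structurally, *at most two treatises* is inside the adjunct clause *although the violinist read at most two treatises*.
The adjunct-island constraint bars QR out of an adverbial clause.
So the wide-scope reading for *at most two treatises* is blocked.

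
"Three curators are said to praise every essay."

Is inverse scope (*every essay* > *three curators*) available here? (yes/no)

Yes

*every essay* is the object of the infinitival complement of a raising predicate; raising infinitives are transparent for QR, so the two DPs are in effect clausemates.
Clause-internal QR can adjoin the lower DP above the subject, yielding the inverse reading.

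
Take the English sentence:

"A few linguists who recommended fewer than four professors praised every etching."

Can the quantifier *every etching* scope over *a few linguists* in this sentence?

The relative clause *who recommended fewer than four professors* modifies *a few linguists*, but *every etching* is not inside that relative clause — it is an argument of the matrix verb.
Since no island is crossed, the inverse ordering is licensed alongside surface scope.
So *every etching* > *a few linguists* is among the available readings.

Yes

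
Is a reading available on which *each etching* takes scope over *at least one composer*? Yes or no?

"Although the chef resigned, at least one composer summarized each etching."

Yes

The adjunct island is irrelevant here — *each etching* and *at least one composer* are both in the matrix clause.
No island intervenes, so both surface and inverse scope are derivable.
The sentence is scopally ambiguous between *at least one composer* > *each etching* and *each etching* > *at least one composer*.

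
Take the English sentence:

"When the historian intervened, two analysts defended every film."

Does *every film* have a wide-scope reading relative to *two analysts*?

*every film* is a matrix argument; the adjunct is an island but the target quantifier is outside it.
No island intervenes, so both surface and inverse scope are derivable.
Both orderings are possible: *two analysts* > *every film* and *every film* > *two analysts*.

Yes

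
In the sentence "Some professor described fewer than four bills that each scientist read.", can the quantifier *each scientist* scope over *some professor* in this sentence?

The DP *each scientist* is contained in the relative clause *that each scientist read* modifying *fewer than four bills*.
Quantifiers inside a relative clause are trapped there; the RC boundary blocks QR.
So *each scientist* cannot raise high enough to outscope *some professor*; only the surface ordering *some professor* > *each scientist* is available.
(Only the surface reading survives: one fixed professor with respect to all the relevant scientists.)

No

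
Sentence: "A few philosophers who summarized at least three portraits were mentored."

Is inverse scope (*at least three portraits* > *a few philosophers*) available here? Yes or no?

No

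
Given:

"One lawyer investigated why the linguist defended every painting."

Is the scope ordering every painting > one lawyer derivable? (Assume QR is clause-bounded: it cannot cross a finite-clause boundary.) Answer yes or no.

No

*every painting* sits inside the embedded question *why the linguist defended every painting*.
Embedded questions are wh-islands: a quantifier inside an indirect question cannot QR into the matrix clause.
*every painting* is confined to the island and cannot take scope over *one lawyer*.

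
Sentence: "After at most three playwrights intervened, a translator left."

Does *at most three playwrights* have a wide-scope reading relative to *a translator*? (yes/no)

*at most three playwrights* occurs within the adjunct clause *after at most three playwrights intervened*.
The adjunct-island constraint bars QR out of an adverbial clause.
There is no licit LF on which *at most three playwrights* c-commands *a translator*.

No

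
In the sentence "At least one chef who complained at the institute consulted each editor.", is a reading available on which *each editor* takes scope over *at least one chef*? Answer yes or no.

Yes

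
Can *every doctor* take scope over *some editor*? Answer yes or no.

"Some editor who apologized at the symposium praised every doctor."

*every doctor* is a matrix argument; only *some editor* is modified by the relative clause *who apologized at the symposium*, so the RC island is irrelevant to the target quantifier.
Ordinary QR to a clause-peripheral position gives the wide-scope LF for the lower DP.

Yes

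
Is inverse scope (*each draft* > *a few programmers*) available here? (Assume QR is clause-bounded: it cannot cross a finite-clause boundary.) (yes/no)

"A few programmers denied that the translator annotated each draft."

The DP *each draft* is contained in the finite complement clause *that the translator annotated each draft*.
Given the clause-boundedness assumption, QR cannot cross the finite CP into the matrix.
There is no licit LF on which *each draft* c-commands *a few programmers*.

No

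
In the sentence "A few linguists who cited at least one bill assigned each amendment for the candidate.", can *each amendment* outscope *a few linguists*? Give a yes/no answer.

The RC *who cited at least one bill* is an island, but *each amendment* is not inside it — it is the matrix object, a clausemate of *a few linguists*.
With no island boundary between them, the object can take inverse scope over the subject via ordinary QR within the clause.

Yes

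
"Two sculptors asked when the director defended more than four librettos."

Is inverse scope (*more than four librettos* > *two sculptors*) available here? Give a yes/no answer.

No

The target quantifier *more than four librettos* is part of the embedded question *when the director defended more than four librettos*.
Embedded wh-clauses are opaque for QR, so the quantifier stays inside the question.
Hence only narrow scope for *more than four librettos* (under *two sculptors*) survives.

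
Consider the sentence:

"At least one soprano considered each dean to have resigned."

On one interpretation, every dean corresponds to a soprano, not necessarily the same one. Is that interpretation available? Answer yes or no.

This is the *each dean* > *at least one soprano* reading.
*each dean* is the subject of an ECM infinitive — the infinitival complement of an ECM verb is not a scope island, so *each dean* can raise into the matrix clause.
No island intervenes, so both surface and inverse scope are derivable.
Both orderings are possible: *at least one soprano* > *each dean* and *each dean* > *at least one soprano*.

Yes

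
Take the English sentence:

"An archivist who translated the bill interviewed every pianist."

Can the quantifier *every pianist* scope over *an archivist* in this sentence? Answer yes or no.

*every pianist* is a matrix argument; only *an archivist* is modified by the relative clause *who translated the bill*, so the RC island is irrelevant to the target quantifier.
No island intervenes, so both surface and inverse scope are derivable.

Yes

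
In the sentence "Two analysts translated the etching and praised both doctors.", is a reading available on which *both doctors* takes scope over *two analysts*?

Structurally, *both doctors* is inside one conjunct of the coordinate structure (*praised both doctors*).
Asymmetric QR out of one conjunct violates the Coordinate Structure Constraint.
So *both doctors* cannot raise to a position above *two analysts*.

No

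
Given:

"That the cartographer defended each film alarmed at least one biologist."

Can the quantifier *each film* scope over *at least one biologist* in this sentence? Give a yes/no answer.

No

Structurally, *each film* is inside the sentential subject *that the cartographer defended each film*.
Subjects — clausal subjects included — are islands for extraction, and QR is no exception.
*each film* > *at least one biologist* would require crossing that boundary, which is illicit.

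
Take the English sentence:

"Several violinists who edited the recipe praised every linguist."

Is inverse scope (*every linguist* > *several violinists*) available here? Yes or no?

Yes

Although the sentence contains a relative clause (*who edited the recipe*), *every linguist* is outside it, in the matrix VP.
QR within a single clause is free, so the lower quantifier may take scope over the higher one.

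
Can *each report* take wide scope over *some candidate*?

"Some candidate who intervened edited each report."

*each report* sits in the matrix clause, not in the relative clause on *some candidate*.
Ordinary QR to a clause-peripheral position gives the wide-scope LF for the lower DP.
Both orderings are possible: *some candidate* > *each report* and *each report* > *some candidate*.

Yes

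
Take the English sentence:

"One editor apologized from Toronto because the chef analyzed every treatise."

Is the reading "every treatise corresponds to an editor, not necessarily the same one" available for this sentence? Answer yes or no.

No

This is the *every treatise* > *one editor* reading.
The DP *every treatise* is contained in the adjunct clause *because the chef analyzed every treatise*.
The adjunct-island constraint bars QR out of an adverbial clause.
The inverse ordering *every treatise* > *one editor* is therefore underivable.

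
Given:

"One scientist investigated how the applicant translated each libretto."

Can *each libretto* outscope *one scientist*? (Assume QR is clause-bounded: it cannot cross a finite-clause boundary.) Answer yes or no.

No

Structurally, *each libretto* is inside the embedded question *how the applicant translated each libretto*.
Embedded questions are wh-islands: a quantifier inside an indirect question cannot QR into the matrix clause.
So *each libretto* cannot raise to a position above *one scientist*.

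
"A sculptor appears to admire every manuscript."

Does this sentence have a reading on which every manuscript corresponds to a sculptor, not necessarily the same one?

Yes

This is the *every manuscript* > *a sculptor* reading.
*every manuscript* is the object of the infinitival complement of a raising predicate; raising infinitives are transparent for QR, so the two DPs are in effect clausemates.
Clause-internal QR can adjoin the lower DP above the subject, yielding the inverse reading.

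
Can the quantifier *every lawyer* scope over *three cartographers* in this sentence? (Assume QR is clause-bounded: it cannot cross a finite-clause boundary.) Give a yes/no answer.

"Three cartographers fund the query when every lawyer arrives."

No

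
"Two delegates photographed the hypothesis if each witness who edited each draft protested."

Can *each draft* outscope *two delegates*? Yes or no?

No

*each draft* is embedded in the relative clause *who edited each draft*, which is itself inside the adjunct *if each witness who edited each draft protested*.
Both the relative clause and the enclosing adjunct are scope islands; QR cannot cross either.
So the wide-scope reading for *each draft* is blocked.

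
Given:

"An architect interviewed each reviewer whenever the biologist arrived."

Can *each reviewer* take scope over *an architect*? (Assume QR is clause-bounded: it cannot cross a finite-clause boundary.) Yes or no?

Although there is an adjunct clause, *each reviewer* is in the main clause, not inside the adjunct.
No island intervenes, so both surface and inverse scope are derivable.

Yes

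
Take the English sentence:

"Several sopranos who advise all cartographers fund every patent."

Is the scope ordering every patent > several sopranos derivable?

The relative clause *who advise all cartographers* modifies *several sopranos*, but *every patent* is not inside that relative clause — it is an argument of the matrix verb.
Clause-internal QR can adjoin the lower DP above the subject, yielding the inverse reading.
Both orderings are possible: *several sopranos* > *every patent* and *every patent* > *several sopranos*.

Yes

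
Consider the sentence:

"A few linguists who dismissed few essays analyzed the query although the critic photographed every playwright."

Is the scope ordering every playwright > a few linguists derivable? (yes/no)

The DP *every playwright* is contained in the adjunct clause *although the critic photographed every playwright*.
Adjunct clauses are scope islands: a quantifier inside an adjunct cannot raise into the matrix clause.
The inverse ordering *every playwright* > *a few linguists* is therefore underivable.

No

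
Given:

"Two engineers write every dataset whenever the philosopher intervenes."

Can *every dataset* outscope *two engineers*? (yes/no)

Yes

*every dataset* is a matrix argument; the adjunct is an island but the target quantifier is outside it.
Clause-internal QR can adjoin the lower DP above the subject, yielding the inverse reading.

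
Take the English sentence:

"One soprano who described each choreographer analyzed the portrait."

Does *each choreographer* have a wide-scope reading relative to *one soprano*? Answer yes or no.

No

Structurally, *each choreographer* is inside the relative clause *who described each choreographer*.
The relative clause forms an island for QR, so the quantifier is confined to the head noun's restrictor.
So *each choreographer* cannot raise to a position above *one soprano*.
(Only the surface reading survives: one fixed soprano with respect to all the relevant choreographers.)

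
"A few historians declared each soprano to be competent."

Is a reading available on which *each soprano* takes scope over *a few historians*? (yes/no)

This is an ECM construction: *each soprano* is the infinitival subject, Case-marked by the matrix verb, and the infinitive is transparent for QR.
Since no island is crossed, the inverse ordering is licensed alongside surface scope.

Yes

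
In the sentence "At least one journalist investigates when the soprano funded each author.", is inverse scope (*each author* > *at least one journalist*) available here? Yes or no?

No

Structurally, *each author* is inside the embedded question *when the soprano funded each author*.
Embedded wh-clauses are opaque for QR, so the quantifier stays inside the question.
So *each author* cannot raise to a position above *at least one journalist*.
(Only the surface reading survives: one fixed journalist with respect to all the relevant authors.)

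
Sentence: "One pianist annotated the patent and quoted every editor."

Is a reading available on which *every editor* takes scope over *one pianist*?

No

Structurally, *every editor* is inside one conjunct of the coordinate structure (*quoted every editor*).
QR out of a conjunct would have to apply non-ATB, which the CSC forbids.
*every editor* > *one pianist* would require crossing that boundary, which is illicit.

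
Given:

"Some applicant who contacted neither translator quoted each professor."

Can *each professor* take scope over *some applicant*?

Yes

Although the sentence contains a relative clause (*who contacted neither translator*), *each professor* is outside it, in the matrix VP.
With no island boundary between them, the object can take inverse scope over the subject via ordinary QR within the clause.
The sentence is scopally ambiguous between *some applicant* > *each professor* and *each professor* > *some applicant*.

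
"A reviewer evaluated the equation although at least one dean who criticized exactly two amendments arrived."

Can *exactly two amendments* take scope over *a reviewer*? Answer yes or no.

The DP *exactly two amendments* is contained in the relative clause *who criticized exactly two amendments*, which is itself inside the adjunct *although at least one dean who criticized exactly two amendments arrived*.
Two island boundaries intervene — the relative clause and the adjunct. Either alone would block QR.
So the wide-scope reading for *exactly two amendments* is blocked.

No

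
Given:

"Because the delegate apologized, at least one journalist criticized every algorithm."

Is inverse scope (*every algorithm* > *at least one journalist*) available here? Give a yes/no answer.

Neither queried DP is inside the adjunct, so the adjunct-island constraint does not apply.
Ordinary QR to a clause-peripheral position gives the wide-scope LF for the lower DP.

Yes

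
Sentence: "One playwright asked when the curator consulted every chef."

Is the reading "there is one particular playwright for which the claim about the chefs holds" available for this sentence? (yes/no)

That reading corresponds to *one playwright* > *every chef*.
Nothing needs to raise for *one playwright* > *every chef*, so no island constraint is at stake.

Yes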